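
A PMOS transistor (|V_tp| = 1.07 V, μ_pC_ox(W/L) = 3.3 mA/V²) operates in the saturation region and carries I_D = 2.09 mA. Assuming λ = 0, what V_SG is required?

In saturation I_D = ½ k_p (V_SG − |V_tp|)², so V_SG − |V_tp| = √(2 I_D / k_p) = √(2 × 2.09 / 3.3) = 1.13 V.
V_SG = 1.07 + 1.13 = 2.2 V.

V_SG = 2.20 V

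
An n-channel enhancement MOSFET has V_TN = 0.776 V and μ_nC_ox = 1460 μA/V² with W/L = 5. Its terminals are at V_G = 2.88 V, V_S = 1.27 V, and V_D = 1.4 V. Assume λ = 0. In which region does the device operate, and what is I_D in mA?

Triode; I_D = 0.730 mA

V_GS = V_G − V_S = 2.88 − 1.27 = 1.61 V; V_DS = V_D − V_S = 1.4 − 1.27 = 0.13 V.
k_n = μ_nC_ox · (W/L) = 7.3 mA/V².
V_ov = V_GS − V_TN = 1.61 − 0.776 = 0.834 V.
Since V_DS = 0.13 V < V_ov = 0.834 V, the device is in the triode region.
I_D = k_n [V_ov · V_DS − ½ V_DS²] = 7.3 × [0.834 × 0.13 − 0.5 × 0.13²] = 0.73 mA.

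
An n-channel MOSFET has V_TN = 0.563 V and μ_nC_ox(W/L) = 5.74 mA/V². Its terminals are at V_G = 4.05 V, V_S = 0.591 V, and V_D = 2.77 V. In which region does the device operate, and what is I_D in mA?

V_GS = V_G − V_S = 4.05 − 0.591 = 3.46 V; V_DS = V_D − V_S = 2.77 − 0.591 = 2.18 V.
V_ov = V_GS − V_TN = 3.46 − 0.563 = 2.9 V.
Since V_DS = 2.18 V < V_ov = 2.9 V, the device is in the triode region.
I_D = k_n [V_ov · V_DS − ½ V_DS²] = 5.74 × [2.9 × 2.18 − 0.5 × 2.18²] = 22.6 mA.

Triode; I_D = 22.6 mA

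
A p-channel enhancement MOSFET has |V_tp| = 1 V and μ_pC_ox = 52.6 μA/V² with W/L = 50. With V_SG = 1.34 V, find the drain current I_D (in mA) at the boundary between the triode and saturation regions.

I_D = 0.152 mA

At the boundary V_SD = V_ov = V_SG − |V_tp| = 1.34 − 1 = 0.34 V.
k_p = μ_pC_ox · (W/L) = 2.63 mA/V².
I_D = ½ k_p V_ov² = 0.5 × 2.63 × 0.34² = 0.152 mA.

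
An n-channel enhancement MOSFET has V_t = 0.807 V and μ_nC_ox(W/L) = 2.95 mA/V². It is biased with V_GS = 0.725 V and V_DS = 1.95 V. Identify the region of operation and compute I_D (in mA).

Cutoff; I_D = 0 mA

V_GS = 0.725 V < V_t = 0.807 V, so the transistor is in cutoff.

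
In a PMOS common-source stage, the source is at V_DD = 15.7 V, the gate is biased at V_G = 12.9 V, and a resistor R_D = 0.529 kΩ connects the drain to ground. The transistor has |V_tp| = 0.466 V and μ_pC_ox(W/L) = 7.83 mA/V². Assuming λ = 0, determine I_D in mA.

V_SG = V_DD − V_G = 15.7 − 12.9 = 2.8 V, so V_ov = 2.8 − 0.466 = 2.33 V.
Assume saturation: I_D = ½ k_p V_ov² = 0.5 × 7.83 × 2.33² = 21.3 mA, giving V_SD = V_DD − I_D R_D = 15.7 − 21.3 × 0.529 = 4.42 V.
V_SD = 4.42 V ≥ V_ov = 2.33 V, confirming saturation.

I_D = 21.3 mA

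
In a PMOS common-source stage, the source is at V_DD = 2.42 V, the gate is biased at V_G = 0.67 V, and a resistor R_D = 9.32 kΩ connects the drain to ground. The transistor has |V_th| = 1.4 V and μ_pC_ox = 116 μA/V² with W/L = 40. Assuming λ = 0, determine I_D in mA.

V_SG = V_DD − V_G = 2.42 − 0.67 = 1.75 V, so V_ov = 1.75 − 1.4 = 0.35 V.
k_p = μ_pC_ox · (W/L) = 4.64 mA/V².
Assume saturation: I_D = ½ k_p V_ov² = 0.5 × 4.64 × 0.35² = 0.284 mA, giving V_SD = V_DD − I_D R_D = 2.42 − 0.284 × 9.32 = -0.229 V.
But -0.229 V < V_ov = 0.35 V, so the device is actually in triode.
In triode I_D = k_p[V_ov V_SD − ½ V_SD²] and I_D = (V_DD − V_SD)/R_D. Equating: 21.6 V_SD² − 16.14 V_SD + 2.42 = 0, giving V_SD = 0.208 V (the root below V_ov).
I_D = (2.42 − 0.208) / 9.32 = 0.237 mA.

I_D = 0.237 mA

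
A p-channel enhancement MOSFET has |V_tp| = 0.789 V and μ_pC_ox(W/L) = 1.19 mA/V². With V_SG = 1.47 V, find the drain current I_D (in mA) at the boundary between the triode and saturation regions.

I_D = 0.276 mA

At the boundary V_SD = V_ov = V_SG − |V_tp| = 1.47 − 0.789 = 0.681 V.
I_D = ½ k_p V_ov² = 0.5 × 1.19 × 0.681² = 0.276 mA.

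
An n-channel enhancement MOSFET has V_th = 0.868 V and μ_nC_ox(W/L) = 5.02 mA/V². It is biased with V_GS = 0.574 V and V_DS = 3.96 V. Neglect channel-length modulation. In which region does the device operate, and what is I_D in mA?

Cutoff; I_D = 0 mA

V_GS = 0.574 V < V_th = 0.868 V, so the transistor is in cutoff.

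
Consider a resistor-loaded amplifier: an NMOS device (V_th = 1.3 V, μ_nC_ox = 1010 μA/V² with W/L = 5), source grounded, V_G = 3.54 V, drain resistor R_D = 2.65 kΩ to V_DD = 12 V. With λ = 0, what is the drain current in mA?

V_GS = V_G = 3.54 V, so V_ov = 3.54 − 1.3 = 2.24 V.
k_n = μ_nC_ox · (W/L) = 5.05 mA/V².
Assume saturation: I_D = ½ k_n V_ov² = 0.5 × 5.05 × 2.24² = 12.7 mA, giving V_DS = V_DD − I_D R_D = 12 − 12.7 × 2.65 = -21.6 V.
But -21.6 V < V_ov = 2.24 V, so the device is actually in triode.
In triode I_D = k_n[V_ov V_DS − ½ V_DS²] and I_D = (V_DD − V_DS)/R_D. Equating: 6.69 V_DS² − 30.98 V_DS + 12 = 0, giving V_DS = 0.427 V (the root below V_ov).
I_D = (12 − 0.427) / 2.65 = 4.37 mA.

I_D = 4.37 mA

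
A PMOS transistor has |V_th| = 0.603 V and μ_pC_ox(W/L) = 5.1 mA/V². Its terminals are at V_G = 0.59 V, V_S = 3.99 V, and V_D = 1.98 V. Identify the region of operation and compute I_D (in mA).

V_SG = V_S − V_G = 3.99 − 0.59 = 3.4 V; V_SD = V_S − V_D = 3.99 − 1.98 = 2.01 V.
V_ov = V_SG − |V_th| = 3.4 − 0.603 = 2.8 V.
Since V_SD = 2.01 V < V_ov = 2.8 V, the device is in the triode region.
I_D = k_p [V_ov · V_SD − ½ V_SD²] = 5.1 × [2.8 × 2.01 − 0.5 × 2.01²] = 18.4 mA.

Triode; I_D = 18.4 mA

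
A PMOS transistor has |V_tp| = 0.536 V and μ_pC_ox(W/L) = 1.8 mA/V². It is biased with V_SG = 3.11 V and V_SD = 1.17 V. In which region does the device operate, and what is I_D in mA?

Triode; I_D = 4.19 mA

V_ov = V_SG − |V_tp| = 3.11 − 0.536 = 2.57 V.
Since V_SD = 1.17 V < V_ov = 2.57 V, the device is in the triode region.
I_D = k_p [V_ov · V_SD − ½ V_SD²] = 1.8 × [2.57 × 1.17 − 0.5 × 1.17²] = 4.19 mA.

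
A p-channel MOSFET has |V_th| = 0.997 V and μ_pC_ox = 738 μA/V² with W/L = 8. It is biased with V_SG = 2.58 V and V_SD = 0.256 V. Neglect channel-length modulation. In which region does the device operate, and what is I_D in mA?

Triode; I_D = 2.20 mA

k_p = μ_pC_ox · (W/L) = 5.904 mA/V².
V_ov = V_SG − |V_th| = 2.58 − 0.997 = 1.58 V.
Since V_SD = 0.256 V < V_ov = 1.58 V, the device is in the triode region.
I_D = k_p [V_ov · V_SD − ½ V_SD²] = 5.904 × [1.58 × 0.256 − 0.5 × 0.256²] = 2.2 mA.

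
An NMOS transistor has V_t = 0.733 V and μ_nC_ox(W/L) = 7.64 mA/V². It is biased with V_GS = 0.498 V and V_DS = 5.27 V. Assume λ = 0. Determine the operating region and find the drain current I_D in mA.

V_GS = 0.498 V < V_t = 0.733 V, so the transistor is in cutoff.

Cutoff; I_D = 0 mA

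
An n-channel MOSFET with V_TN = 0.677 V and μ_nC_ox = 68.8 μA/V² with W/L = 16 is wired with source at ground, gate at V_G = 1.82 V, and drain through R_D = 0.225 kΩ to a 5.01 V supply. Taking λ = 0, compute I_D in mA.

V_GS = V_G = 1.82 V, so V_ov = 1.82 − 0.677 = 1.14 V.
k_n = μ_nC_ox · (W/L) = 1.101 mA/V².
Assume saturation: I_D = ½ k_n V_ov² = 0.5 × 1.101 × 1.14² = 0.719 mA, giving V_DS = V_DD − I_D R_D = 5.01 − 0.719 × 0.225 = 4.85 V.
V_DS = 4.85 V ≥ V_ov = 1.14 V, confirming saturation.

I_D = 0.719 mA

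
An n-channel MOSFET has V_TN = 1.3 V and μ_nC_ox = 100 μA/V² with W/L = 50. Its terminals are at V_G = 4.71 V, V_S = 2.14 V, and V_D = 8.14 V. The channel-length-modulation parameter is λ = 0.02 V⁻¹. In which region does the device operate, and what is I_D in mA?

Saturation; I_D = 4.52 mA

V_GS = V_G − V_S = 4.71 − 2.14 = 2.57 V; V_DS = V_D − V_S = 8.14 − 2.14 = 6 V.
k_n = μ_nC_ox · (W/L) = 5 mA/V².
V_ov = V_GS − V_TN = 2.57 − 1.3 = 1.27 V.
Since V_DS = 6 V ≥ V_ov = 1.27 V, the device is in saturation.
I_D = ½ k_n V_ov² (1 + λ V_DS) = 0.5 × 5 × 1.27² × (1 + 0.02 × 6) = 4.52 mA.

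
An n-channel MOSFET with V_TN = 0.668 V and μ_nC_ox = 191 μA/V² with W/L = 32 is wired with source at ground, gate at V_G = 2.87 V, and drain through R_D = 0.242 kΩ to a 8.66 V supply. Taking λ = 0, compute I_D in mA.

V_GS = V_G = 2.87 V, so V_ov = 2.87 − 0.668 = 2.2 V.
k_n = μ_nC_ox · (W/L) = 6.112 mA/V².
Assume saturation: I_D = ½ k_n V_ov² = 0.5 × 6.112 × 2.2² = 14.8 mA, giving V_DS = V_DD − I_D R_D = 8.66 − 14.8 × 0.242 = 5.07 V.
V_DS = 5.07 V ≥ V_ov = 2.2 V, confirming saturation.

I_D = 14.8 mA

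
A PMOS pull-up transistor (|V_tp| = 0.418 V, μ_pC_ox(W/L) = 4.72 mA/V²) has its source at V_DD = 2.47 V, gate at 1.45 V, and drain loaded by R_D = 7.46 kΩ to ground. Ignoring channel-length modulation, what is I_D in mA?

V_SG = V_DD − V_G = 2.47 − 1.45 = 1.02 V, so V_ov = 1.02 − 0.418 = 0.602 V.
Assume saturation: I_D = ½ k_p V_ov² = 0.5 × 4.72 × 0.602² = 0.855 mA, giving V_SD = V_DD − I_D R_D = 2.47 − 0.855 × 7.46 = -3.91 V.
But -3.91 V < V_ov = 0.602 V, so the device is actually in triode.
In triode I_D = k_p[V_ov V_SD − ½ V_SD²] and I_D = (V_DD − V_SD)/R_D. Equating: 17.6 V_SD² − 22.2 V_SD + 2.47 = 0, giving V_SD = 0.123 V (the root below V_ov).
I_D = (2.47 − 0.123) / 7.46 = 0.315 mA.

I_D = 0.315 mA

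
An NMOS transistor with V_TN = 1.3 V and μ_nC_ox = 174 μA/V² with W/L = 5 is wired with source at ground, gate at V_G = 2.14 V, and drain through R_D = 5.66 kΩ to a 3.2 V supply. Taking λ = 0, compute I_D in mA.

V_GS = V_G = 2.14 V, so V_ov = 2.14 − 1.3 = 0.84 V.
k_n = μ_nC_ox · (W/L) = 0.87 mA/V².
Assume saturation: I_D = ½ k_n V_ov² = 0.5 × 0.87 × 0.84² = 0.307 mA, giving V_DS = V_DD − I_D R_D = 3.2 − 0.307 × 5.66 = 1.46 V.
V_DS = 1.46 V ≥ V_ov = 0.84 V, confirming saturation.

I_D = 0.307 mA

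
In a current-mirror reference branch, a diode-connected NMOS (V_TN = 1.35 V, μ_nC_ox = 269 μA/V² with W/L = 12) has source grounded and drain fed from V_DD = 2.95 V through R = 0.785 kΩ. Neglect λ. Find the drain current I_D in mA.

With gate tied to drain, V_GS = V_DS ≥ V_GS − V_TN, so the device is in saturation.
k_n = μ_nC_ox · (W/L) = 3.228 mA/V².
KCL at the drain: ½ k_n (V_GS − V_TN)² = (V_DD − V_GS)/R.
Let x = V_GS − 1.35. Then 1.27 x² + x − 1.6 = 0, giving x = 0.796 V (positive root), so V_GS = 2.15 V.
I_D = (V_DD − V_GS)/R = (2.95 − 2.15) / 0.785 = 1.02 mA.

I_D = 1.02 mA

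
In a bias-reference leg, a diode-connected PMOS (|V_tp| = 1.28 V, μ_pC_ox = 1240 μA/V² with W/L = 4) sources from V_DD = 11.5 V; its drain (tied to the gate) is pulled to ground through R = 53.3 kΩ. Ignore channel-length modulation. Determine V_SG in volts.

With gate tied to drain, V_SG = V_SD ≥ V_SG − |V_tp|, so the device is in saturation.
k_p = μ_pC_ox · (W/L) = 4.96 mA/V².
KCL at the drain: ½ k_p (V_SG − |V_tp|)² = (V_DD − V_SG)/R.
Let x = V_SG − 1.28. Then 132 x² + x − 10.22 = 0, giving x = 0.274 V (positive root), so V_SG = 1.55 V.
I_D = (V_DD − V_SG)/R = (11.5 − 1.55) / 53.3 = 0.187 mA.

V_SG = 1.55 V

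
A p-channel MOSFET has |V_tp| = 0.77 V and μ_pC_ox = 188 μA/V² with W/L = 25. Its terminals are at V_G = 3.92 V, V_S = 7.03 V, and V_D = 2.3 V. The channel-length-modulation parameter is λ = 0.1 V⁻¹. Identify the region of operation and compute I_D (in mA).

V_SG = V_S − V_G = 7.03 − 3.92 = 3.11 V; V_SD = V_S − V_D = 7.03 − 2.3 = 4.73 V.
k_p = μ_pC_ox · (W/L) = 4.7 mA/V².
V_ov = V_SG − |V_tp| = 3.11 − 0.77 = 2.34 V.
Since V_SD = 4.73 V ≥ V_ov = 2.34 V, the device is in saturation.
I_D = ½ k_p V_ov² (1 + λ V_SD) = 0.5 × 4.7 × 2.34² × (1 + 0.1 × 4.73) = 19 mA.

Saturation; I_D = 19.0 mA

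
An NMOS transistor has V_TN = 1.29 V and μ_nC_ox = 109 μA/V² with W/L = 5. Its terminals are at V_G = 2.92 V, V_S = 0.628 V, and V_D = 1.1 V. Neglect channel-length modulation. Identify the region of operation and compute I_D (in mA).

V_GS = V_G − V_S = 2.92 − 0.628 = 2.29 V; V_DS = V_D − V_S = 1.1 − 0.628 = 0.472 V.
k_n = μ_nC_ox · (W/L) = 0.545 mA/V².
V_ov = V_GS − V_TN = 2.29 − 1.29 = 1 V.
Since V_DS = 0.472 V < V_ov = 1 V, the device is in the triode region.
I_D = k_n [V_ov · V_DS − ½ V_DS²] = 0.545 × [1 × 0.472 − 0.5 × 0.472²] = 0.197 mA.

Triode; I_D = 0.197 mA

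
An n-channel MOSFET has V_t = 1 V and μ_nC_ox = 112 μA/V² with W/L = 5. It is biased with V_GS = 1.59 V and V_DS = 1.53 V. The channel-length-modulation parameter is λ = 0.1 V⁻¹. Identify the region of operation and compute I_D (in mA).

k_n = μ_nC_ox · (W/L) = 0.56 mA/V².
V_ov = V_GS − V_t = 1.59 − 1 = 0.59 V.
Since V_DS = 1.53 V ≥ V_ov = 0.59 V, the device is in saturation.
I_D = ½ k_n V_ov² (1 + λ V_DS) = 0.5 × 0.56 × 0.59² × (1 + 0.1 × 1.53) = 0.112 mA.

Saturation; I_D = 0.112 mA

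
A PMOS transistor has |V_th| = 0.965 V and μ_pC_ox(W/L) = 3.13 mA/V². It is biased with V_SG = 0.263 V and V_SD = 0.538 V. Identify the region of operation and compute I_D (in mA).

V_SG = 0.263 V < |V_th| = 0.965 V, so the transistor is in cutoff.

Cutoff; I_D = 0 mA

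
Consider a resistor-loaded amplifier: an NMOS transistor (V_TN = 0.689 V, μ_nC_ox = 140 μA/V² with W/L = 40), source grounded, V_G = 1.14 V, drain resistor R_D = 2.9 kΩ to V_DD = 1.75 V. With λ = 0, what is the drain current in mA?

I_D = 0.502 mA

V_GS = V_G = 1.14 V, so V_ov = 1.14 − 0.689 = 0.451 V.
k_n = μ_nC_ox · (W/L) = 5.6 mA/V².
Assume saturation: I_D = ½ k_n V_ov² = 0.5 × 5.6 × 0.451² = 0.57 mA, giving V_DS = V_DD − I_D R_D = 1.75 − 0.57 × 2.9 = 0.0984 V.
But 0.0984 V < V_ov = 0.451 V, so the device is actually in triode.
In triode I_D = k_n[V_ov V_DS − ½ V_DS²] and I_D = (V_DD − V_DS)/R_D. Equating: 8.12 V_DS² − 8.324 V_DS + 1.75 = 0, giving V_DS = 0.295 V (the root below V_ov).
I_D = (1.75 − 0.295) / 2.9 = 0.502 mA.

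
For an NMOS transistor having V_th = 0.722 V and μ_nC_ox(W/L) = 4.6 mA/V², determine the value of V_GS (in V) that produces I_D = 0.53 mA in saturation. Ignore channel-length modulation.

V_GS = 1.20 V

In saturation I_D = ½ k_n (V_GS − V_th)², so V_GS − V_th = √(2 I_D / k_n) = √(2 × 0.53 / 4.6) = 0.48 V.
V_GS = 0.722 + 0.48 = 1.2 V.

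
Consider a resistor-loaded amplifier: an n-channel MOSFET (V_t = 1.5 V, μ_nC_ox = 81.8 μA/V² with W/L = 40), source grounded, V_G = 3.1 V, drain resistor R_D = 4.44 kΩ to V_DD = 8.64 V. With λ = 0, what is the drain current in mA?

V_GS = V_G = 3.1 V, so V_ov = 3.1 − 1.5 = 1.6 V.
k_n = μ_nC_ox · (W/L) = 3.272 mA/V².
Assume saturation: I_D = ½ k_n V_ov² = 0.5 × 3.272 × 1.6² = 4.19 mA, giving V_DS = V_DD − I_D R_D = 8.64 − 4.19 × 4.44 = -9.96 V.
But -9.96 V < V_ov = 1.6 V, so the device is actually in triode.
In triode I_D = k_n[V_ov V_DS − ½ V_DS²] and I_D = (V_DD − V_DS)/R_D. Equating: 7.26 V_DS² − 24.24 V_DS + 8.64 = 0, giving V_DS = 0.406 V (the root below V_ov).
I_D = (8.64 − 0.406) / 4.44 = 1.85 mA.

I_D = 1.85 mA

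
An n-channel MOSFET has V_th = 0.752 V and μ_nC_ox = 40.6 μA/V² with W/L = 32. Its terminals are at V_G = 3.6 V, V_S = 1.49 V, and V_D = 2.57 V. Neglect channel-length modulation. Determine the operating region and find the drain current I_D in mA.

V_GS = V_G − V_S = 3.6 − 1.49 = 2.11 V; V_DS = V_D − V_S = 2.57 − 1.49 = 1.08 V.
k_n = μ_nC_ox · (W/L) = 1.299 mA/V².
V_ov = V_GS − V_th = 2.11 − 0.752 = 1.36 V.
Since V_DS = 1.08 V < V_ov = 1.36 V, the device is in the triode region.
I_D = k_n [V_ov · V_DS − ½ V_DS²] = 1.299 × [1.36 × 1.08 − 0.5 × 1.08²] = 1.15 mA.

Triode; I_D = 1.15 mA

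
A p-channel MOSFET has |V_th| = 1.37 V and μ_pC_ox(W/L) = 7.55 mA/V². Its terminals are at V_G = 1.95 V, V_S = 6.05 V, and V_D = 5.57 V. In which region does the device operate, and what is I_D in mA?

Triode; I_D = 9.02 mA

V_SG = V_S − V_G = 6.05 − 1.95 = 4.1 V; V_SD = V_S − V_D = 6.05 − 5.57 = 0.48 V.
V_ov = V_SG − |V_th| = 4.1 − 1.37 = 2.73 V.
Since V_SD = 0.48 V < V_ov = 2.73 V, the device is in the triode region.
I_D = k_p [V_ov · V_SD − ½ V_SD²] = 7.55 × [2.73 × 0.48 − 0.5 × 0.48²] = 9.02 mA.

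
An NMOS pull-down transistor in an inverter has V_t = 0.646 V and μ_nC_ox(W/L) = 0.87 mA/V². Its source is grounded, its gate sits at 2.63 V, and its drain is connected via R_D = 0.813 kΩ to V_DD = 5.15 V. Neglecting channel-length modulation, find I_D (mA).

V_GS = V_G = 2.63 V, so V_ov = 2.63 − 0.646 = 1.98 V.
Assume saturation: I_D = ½ k_n V_ov² = 0.5 × 0.87 × 1.98² = 1.71 mA, giving V_DS = V_DD − I_D R_D = 5.15 − 1.71 × 0.813 = 3.76 V.
V_DS = 3.76 V ≥ V_ov = 1.98 V, confirming saturation.

I_D = 1.71 mA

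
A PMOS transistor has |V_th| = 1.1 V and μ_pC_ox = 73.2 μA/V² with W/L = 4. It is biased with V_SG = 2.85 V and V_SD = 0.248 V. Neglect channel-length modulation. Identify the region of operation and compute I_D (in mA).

Triode; I_D = 0.118 mA

k_p = μ_pC_ox · (W/L) = 0.2928 mA/V².
V_ov = V_SG − |V_th| = 2.85 − 1.1 = 1.75 V.
Since V_SD = 0.248 V < V_ov = 1.75 V, the device is in the triode region.
I_D = k_p [V_ov · V_SD − ½ V_SD²] = 0.2928 × [1.75 × 0.248 − 0.5 × 0.248²] = 0.118 mA.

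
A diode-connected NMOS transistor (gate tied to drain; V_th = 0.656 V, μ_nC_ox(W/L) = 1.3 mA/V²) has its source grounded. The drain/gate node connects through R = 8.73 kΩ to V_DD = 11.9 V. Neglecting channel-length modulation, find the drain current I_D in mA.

I_D = 1.14 mA

With gate tied to drain, V_GS = V_DS ≥ V_GS − V_th, so the device is in saturation.
KCL at the drain: ½ k_n (V_GS − V_th)² = (V_DD − V_GS)/R.
Let x = V_GS − 0.656. Then 5.67 x² + x − 11.24 = 0, giving x = 1.32 V (positive root), so V_GS = 1.98 V.
I_D = (V_DD − V_GS)/R = (11.9 − 1.98) / 8.73 = 1.14 mA.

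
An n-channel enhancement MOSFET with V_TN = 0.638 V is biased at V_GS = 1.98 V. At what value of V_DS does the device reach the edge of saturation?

V_DS,sat = 1.34 V

The boundary between triode and saturation is V_DS = V_GS − V_TN = V_ov.
V_ov = 1.98 − 0.638 = 1.34 V.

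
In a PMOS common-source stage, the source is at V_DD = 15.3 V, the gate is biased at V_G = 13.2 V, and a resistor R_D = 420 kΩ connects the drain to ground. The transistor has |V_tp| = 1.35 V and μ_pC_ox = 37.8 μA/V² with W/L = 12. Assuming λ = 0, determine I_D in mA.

I_D = 0.0362 mA

V_SG = V_DD − V_G = 15.3 − 13.2 = 2.1 V, so V_ov = 2.1 − 1.35 = 0.75 V.
k_p = μ_pC_ox · (W/L) = 0.4536 mA/V².
Assume saturation: I_D = ½ k_p V_ov² = 0.5 × 0.4536 × 0.75² = 0.128 mA, giving V_SD = V_DD − I_D R_D = 15.3 − 0.128 × 420 = -38.3 V.
But -38.3 V < V_ov = 0.75 V, so the device is actually in triode.
In triode I_D = k_p[V_ov V_SD − ½ V_SD²] and I_D = (V_DD − V_SD)/R_D. Equating: 95.3 V_SD² − 143.9 V_SD + 15.3 = 0, giving V_SD = 0.115 V (the root below V_ov).
I_D = (15.3 − 0.115) / 420 = 0.0362 mA.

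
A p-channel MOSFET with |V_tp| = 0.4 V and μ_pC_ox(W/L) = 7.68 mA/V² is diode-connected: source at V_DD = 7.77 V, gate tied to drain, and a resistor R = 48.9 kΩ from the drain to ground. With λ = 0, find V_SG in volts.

With gate tied to drain, V_SG = V_SD ≥ V_SG − |V_tp|, so the device is in saturation.
KCL at the drain: ½ k_p (V_SG − |V_tp|)² = (V_DD − V_SG)/R.
Let x = V_SG − 0.4. Then 188 x² + x − 7.37 = 0, giving x = 0.195 V (positive root), so V_SG = 0.595 V.
I_D = (V_DD − V_SG)/R = (7.77 − 0.595) / 48.9 = 0.147 mA.

V_SG = 0.595 V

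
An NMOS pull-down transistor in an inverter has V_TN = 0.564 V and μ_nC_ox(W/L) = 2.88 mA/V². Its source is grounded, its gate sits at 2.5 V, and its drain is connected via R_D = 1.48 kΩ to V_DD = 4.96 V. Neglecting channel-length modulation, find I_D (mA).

V_GS = V_G = 2.5 V, so V_ov = 2.5 − 0.564 = 1.94 V.
Assume saturation: I_D = ½ k_n V_ov² = 0.5 × 2.88 × 1.94² = 5.4 mA, giving V_DS = V_DD − I_D R_D = 4.96 − 5.4 × 1.48 = -3.03 V.
But -3.03 V < V_ov = 1.94 V, so the device is actually in triode.
In triode I_D = k_n[V_ov V_DS − ½ V_DS²] and I_D = (V_DD − V_DS)/R_D. Equating: 2.13 V_DS² − 9.252 V_DS + 4.96 = 0, giving V_DS = 0.627 V (the root below V_ov).
I_D = (4.96 − 0.627) / 1.48 = 2.93 mA.

I_D = 2.93 mA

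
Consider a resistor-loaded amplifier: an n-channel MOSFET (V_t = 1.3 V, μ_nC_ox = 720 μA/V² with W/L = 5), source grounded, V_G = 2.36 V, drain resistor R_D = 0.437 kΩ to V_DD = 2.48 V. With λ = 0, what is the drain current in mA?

I_D = 2.02 mA

V_GS = V_G = 2.36 V, so V_ov = 2.36 − 1.3 = 1.06 V.
k_n = μ_nC_ox · (W/L) = 3.6 mA/V².
Assume saturation: I_D = ½ k_n V_ov² = 0.5 × 3.6 × 1.06² = 2.02 mA, giving V_DS = V_DD − I_D R_D = 2.48 − 2.02 × 0.437 = 1.6 V.
V_DS = 1.6 V ≥ V_ov = 1.06 V, confirming saturation.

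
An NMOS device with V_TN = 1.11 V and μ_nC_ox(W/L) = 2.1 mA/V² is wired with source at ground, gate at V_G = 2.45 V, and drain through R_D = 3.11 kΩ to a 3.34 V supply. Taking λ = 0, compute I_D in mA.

I_D = 0.947 mA

V_GS = V_G = 2.45 V, so V_ov = 2.45 − 1.11 = 1.34 V.
Assume saturation: I_D = ½ k_n V_ov² = 0.5 × 2.1 × 1.34² = 1.89 mA, giving V_DS = V_DD − I_D R_D = 3.34 − 1.89 × 3.11 = -2.52 V.
But -2.52 V < V_ov = 1.34 V, so the device is actually in triode.
In triode I_D = k_n[V_ov V_DS − ½ V_DS²] and I_D = (V_DD − V_DS)/R_D. Equating: 3.27 V_DS² − 9.752 V_DS + 3.34 = 0, giving V_DS = 0.395 V (the root below V_ov).
I_D = (3.34 − 0.395) / 3.11 = 0.947 mA.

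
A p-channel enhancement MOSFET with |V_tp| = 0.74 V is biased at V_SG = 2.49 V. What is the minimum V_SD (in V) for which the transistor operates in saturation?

The boundary between triode and saturation is V_SD = V_SG − |V_tp| = V_ov.
V_ov = 2.49 − 0.74 = 1.75 V.

V_SD,sat = 1.75 V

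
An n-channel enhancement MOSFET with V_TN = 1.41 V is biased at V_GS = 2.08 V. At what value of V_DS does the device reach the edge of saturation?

V_DS,sat = 0.670 V

The boundary between triode and saturation is V_DS = V_GS − V_TN = V_ov.
V_ov = 2.08 − 1.41 = 0.67 V.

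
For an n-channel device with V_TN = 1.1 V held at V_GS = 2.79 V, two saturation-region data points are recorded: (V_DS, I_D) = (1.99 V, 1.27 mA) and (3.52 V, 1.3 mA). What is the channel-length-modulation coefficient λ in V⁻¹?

λ = 0.0159 V⁻¹

With V_GS fixed, I_D ∝ (1 + λ V_DS) in saturation, so I_D2/I_D1 = (1 + λ V_DS2)/(1 + λ V_DS1).
1.3/1.27 = 1.024 = (1 + 3.52 λ)/(1 + 1.99 λ).
Solving: λ (I_D1 V_DS2 − I_D2 V_DS1) = I_D2 − I_D1, so λ = (1.3 − 1.27) / (1.27 × 3.52 − 1.3 × 1.99) = 0.03 / 1.88 = 0.0159 V⁻¹.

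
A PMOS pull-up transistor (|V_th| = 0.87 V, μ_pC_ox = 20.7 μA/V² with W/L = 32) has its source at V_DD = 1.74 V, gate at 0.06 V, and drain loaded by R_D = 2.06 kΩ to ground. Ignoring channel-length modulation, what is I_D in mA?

V_SG = V_DD − V_G = 1.74 − 0.06 = 1.68 V, so V_ov = 1.68 − 0.87 = 0.81 V.
k_p = μ_pC_ox · (W/L) = 0.6624 mA/V².
Assume saturation: I_D = ½ k_p V_ov² = 0.5 × 0.6624 × 0.81² = 0.217 mA, giving V_SD = V_DD − I_D R_D = 1.74 − 0.217 × 2.06 = 1.29 V.
V_SD = 1.29 V ≥ V_ov = 0.81 V, confirming saturation.

I_D = 0.217 mA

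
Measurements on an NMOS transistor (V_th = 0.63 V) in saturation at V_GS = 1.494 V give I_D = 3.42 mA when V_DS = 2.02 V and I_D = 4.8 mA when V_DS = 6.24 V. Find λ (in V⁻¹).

λ = 0.119 V⁻¹

With V_GS fixed, I_D ∝ (1 + λ V_DS) in saturation, so I_D2/I_D1 = (1 + λ V_DS2)/(1 + λ V_DS1).
4.8/3.42 = 1.404 = (1 + 6.24 λ)/(1 + 2.02 λ).
Solving: λ (I_D1 V_DS2 − I_D2 V_DS1) = I_D2 − I_D1, so λ = (4.8 − 3.42) / (3.42 × 6.24 − 4.8 × 2.02) = 1.38 / 11.6 = 0.119 V⁻¹.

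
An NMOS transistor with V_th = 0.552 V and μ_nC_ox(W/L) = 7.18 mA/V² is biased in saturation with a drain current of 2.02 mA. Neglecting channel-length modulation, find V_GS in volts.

V_GS = 1.30 V

In saturation I_D = ½ k_n (V_GS − V_th)², so V_GS − V_th = √(2 I_D / k_n) = √(2 × 2.02 / 7.18) = 0.75 V.
V_GS = 0.552 + 0.75 = 1.3 V.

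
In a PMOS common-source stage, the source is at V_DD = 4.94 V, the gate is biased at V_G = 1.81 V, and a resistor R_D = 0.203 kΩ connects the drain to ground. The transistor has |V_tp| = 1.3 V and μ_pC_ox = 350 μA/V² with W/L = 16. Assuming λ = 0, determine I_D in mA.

V_SG = V_DD − V_G = 4.94 − 1.81 = 3.13 V, so V_ov = 3.13 − 1.3 = 1.83 V.
k_p = μ_pC_ox · (W/L) = 5.6 mA/V².
Assume saturation: I_D = ½ k_p V_ov² = 0.5 × 5.6 × 1.83² = 9.38 mA, giving V_SD = V_DD − I_D R_D = 4.94 − 9.38 × 0.203 = 3.04 V.
V_SD = 3.04 V ≥ V_ov = 1.83 V, confirming saturation.

I_D = 9.38 mA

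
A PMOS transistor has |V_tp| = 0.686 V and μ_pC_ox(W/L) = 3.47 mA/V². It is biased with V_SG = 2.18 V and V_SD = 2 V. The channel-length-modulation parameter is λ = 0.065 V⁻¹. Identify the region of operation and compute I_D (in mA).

V_ov = V_SG − |V_tp| = 2.18 − 0.686 = 1.49 V.
Since V_SD = 2 V ≥ V_ov = 1.49 V, the device is in saturation.
I_D = ½ k_p V_ov² (1 + λ V_SD) = 0.5 × 3.47 × 1.49² × (1 + 0.065 × 2) = 4.38 mA.

Saturation; I_D = 4.38 mA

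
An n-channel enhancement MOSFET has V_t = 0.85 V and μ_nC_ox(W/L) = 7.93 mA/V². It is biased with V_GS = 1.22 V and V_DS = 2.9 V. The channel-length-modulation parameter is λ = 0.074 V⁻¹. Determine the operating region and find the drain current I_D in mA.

V_ov = V_GS − V_t = 1.22 − 0.85 = 0.37 V.
Since V_DS = 2.9 V ≥ V_ov = 0.37 V, the device is in saturation.
I_D = ½ k_n V_ov² (1 + λ V_DS) = 0.5 × 7.93 × 0.37² × (1 + 0.074 × 2.9) = 0.659 mA.

Saturation; I_D = 0.659 mA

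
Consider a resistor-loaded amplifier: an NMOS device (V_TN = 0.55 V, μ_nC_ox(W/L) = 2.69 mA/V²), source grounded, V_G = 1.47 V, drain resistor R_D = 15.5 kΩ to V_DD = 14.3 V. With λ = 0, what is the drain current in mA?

I_D = 0.891 mA

V_GS = V_G = 1.47 V, so V_ov = 1.47 − 0.55 = 0.92 V.
Assume saturation: I_D = ½ k_n V_ov² = 0.5 × 2.69 × 0.92² = 1.14 mA, giving V_DS = V_DD − I_D R_D = 14.3 − 1.14 × 15.5 = -3.35 V.
But -3.35 V < V_ov = 0.92 V, so the device is actually in triode.
In triode I_D = k_n[V_ov V_DS − ½ V_DS²] and I_D = (V_DD − V_DS)/R_D. Equating: 20.8 V_DS² − 39.36 V_DS + 14.3 = 0, giving V_DS = 0.491 V (the root below V_ov).
I_D = (14.3 − 0.491) / 15.5 = 0.891 mA.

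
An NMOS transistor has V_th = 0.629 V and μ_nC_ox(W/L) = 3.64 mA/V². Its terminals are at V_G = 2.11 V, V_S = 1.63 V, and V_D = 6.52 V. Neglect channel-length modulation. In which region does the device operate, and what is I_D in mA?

Cutoff; I_D = 0 mA

V_GS = V_G − V_S = 2.11 − 1.63 = 0.48 V; V_DS = V_D − V_S = 6.52 − 1.63 = 4.89 V.
V_GS = 0.48 V < V_th = 0.629 V, so the transistor is in cutoff.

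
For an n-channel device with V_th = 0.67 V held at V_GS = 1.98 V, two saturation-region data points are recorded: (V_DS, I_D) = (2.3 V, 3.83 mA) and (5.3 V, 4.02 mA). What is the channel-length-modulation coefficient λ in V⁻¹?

With V_GS fixed, I_D ∝ (1 + λ V_DS) in saturation, so I_D2/I_D1 = (1 + λ V_DS2)/(1 + λ V_DS1).
4.02/3.83 = 1.05 = (1 + 5.3 λ)/(1 + 2.3 λ).
Solving: λ (I_D1 V_DS2 − I_D2 V_DS1) = I_D2 − I_D1, so λ = (4.02 − 3.83) / (3.83 × 5.3 − 4.02 × 2.3) = 0.19 / 11.1 = 0.0172 V⁻¹.

λ = 0.0172 V⁻¹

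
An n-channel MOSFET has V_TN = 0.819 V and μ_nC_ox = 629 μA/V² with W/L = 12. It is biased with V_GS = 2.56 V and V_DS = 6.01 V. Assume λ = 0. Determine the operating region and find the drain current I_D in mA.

Saturation; I_D = 11.4 mA

k_n = μ_nC_ox · (W/L) = 7.548 mA/V².
V_ov = V_GS − V_TN = 2.56 − 0.819 = 1.74 V.
Since V_DS = 6.01 V ≥ V_ov = 1.74 V, the device is in saturation.
I_D = ½ k_n V_ov² = 0.5 × 7.548 × 1.74² = 11.4 mA.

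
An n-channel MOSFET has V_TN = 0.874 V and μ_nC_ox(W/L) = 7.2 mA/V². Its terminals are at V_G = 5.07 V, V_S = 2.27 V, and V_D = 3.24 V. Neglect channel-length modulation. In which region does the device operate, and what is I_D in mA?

V_GS = V_G − V_S = 5.07 − 2.27 = 2.8 V; V_DS = V_D − V_S = 3.24 − 2.27 = 0.97 V.
V_ov = V_GS − V_TN = 2.8 − 0.874 = 1.93 V.
Since V_DS = 0.97 V < V_ov = 1.93 V, the device is in the triode region.
I_D = k_n [V_ov · V_DS − ½ V_DS²] = 7.2 × [1.93 × 0.97 − 0.5 × 0.97²] = 10.1 mA.

Triode; I_D = 10.1 mA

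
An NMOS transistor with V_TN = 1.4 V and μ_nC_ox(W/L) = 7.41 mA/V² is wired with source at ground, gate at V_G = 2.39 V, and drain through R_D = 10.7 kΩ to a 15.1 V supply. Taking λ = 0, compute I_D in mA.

V_GS = V_G = 2.39 V, so V_ov = 2.39 − 1.4 = 0.99 V.
Assume saturation: I_D = ½ k_n V_ov² = 0.5 × 7.41 × 0.99² = 3.63 mA, giving V_DS = V_DD − I_D R_D = 15.1 − 3.63 × 10.7 = -23.8 V.
But -23.8 V < V_ov = 0.99 V, so the device is actually in triode.
In triode I_D = k_n[V_ov V_DS − ½ V_DS²] and I_D = (V_DD − V_DS)/R_D. Equating: 39.6 V_DS² − 79.49 V_DS + 15.1 = 0, giving V_DS = 0.212 V (the root below V_ov).
I_D = (15.1 − 0.212) / 10.7 = 1.39 mA.

I_D = 1.39 mA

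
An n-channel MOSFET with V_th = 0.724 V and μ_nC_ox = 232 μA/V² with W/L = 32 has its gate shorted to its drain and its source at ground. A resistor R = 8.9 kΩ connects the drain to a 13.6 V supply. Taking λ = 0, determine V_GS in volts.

With gate tied to drain, V_GS = V_DS ≥ V_GS − V_th, so the device is in saturation.
k_n = μ_nC_ox · (W/L) = 7.424 mA/V².
KCL at the drain: ½ k_n (V_GS − V_th)² = (V_DD − V_GS)/R.
Let x = V_GS − 0.724. Then 33 x² + x − 12.88 = 0, giving x = 0.609 V (positive root), so V_GS = 1.33 V.
I_D = (V_DD − V_GS)/R = (13.6 − 1.33) / 8.9 = 1.38 mA.

V_GS = 1.33 V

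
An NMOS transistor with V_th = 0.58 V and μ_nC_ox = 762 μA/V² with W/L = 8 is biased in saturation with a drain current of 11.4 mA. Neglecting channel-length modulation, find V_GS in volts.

V_GS = 2.51 V

k_n = μ_nC_ox · (W/L) = 6.096 mA/V².
In saturation I_D = ½ k_n (V_GS − V_th)², so V_GS − V_th = √(2 I_D / k_n) = √(2 × 11.4 / 6.096) = 1.93 V.
V_GS = 0.58 + 1.93 = 2.51 V.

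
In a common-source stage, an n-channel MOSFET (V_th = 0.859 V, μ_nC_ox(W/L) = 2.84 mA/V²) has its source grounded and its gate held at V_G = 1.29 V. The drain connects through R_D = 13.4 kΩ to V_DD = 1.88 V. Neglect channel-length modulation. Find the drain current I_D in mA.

V_GS = V_G = 1.29 V, so V_ov = 1.29 − 0.859 = 0.431 V.
Assume saturation: I_D = ½ k_n V_ov² = 0.5 × 2.84 × 0.431² = 0.264 mA, giving V_DS = V_DD − I_D R_D = 1.88 − 0.264 × 13.4 = -1.65 V.
But -1.65 V < V_ov = 0.431 V, so the device is actually in triode.
In triode I_D = k_n[V_ov V_DS − ½ V_DS²] and I_D = (V_DD − V_DS)/R_D. Equating: 19 V_DS² − 17.4 V_DS + 1.88 = 0, giving V_DS = 0.125 V (the root below V_ov).
I_D = (1.88 − 0.125) / 13.4 = 0.131 mA.

I_D = 0.131 mA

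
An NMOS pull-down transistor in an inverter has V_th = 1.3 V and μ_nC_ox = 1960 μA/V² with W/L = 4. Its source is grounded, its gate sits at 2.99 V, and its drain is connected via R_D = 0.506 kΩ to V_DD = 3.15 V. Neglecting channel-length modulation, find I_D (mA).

I_D = 5.31 mA

V_GS = V_G = 2.99 V, so V_ov = 2.99 − 1.3 = 1.69 V.
k_n = μ_nC_ox · (W/L) = 7.84 mA/V².
Assume saturation: I_D = ½ k_n V_ov² = 0.5 × 7.84 × 1.69² = 11.2 mA, giving V_DS = V_DD − I_D R_D = 3.15 − 11.2 × 0.506 = -2.52 V.
But -2.52 V < V_ov = 1.69 V, so the device is actually in triode.
In triode I_D = k_n[V_ov V_DS − ½ V_DS²] and I_D = (V_DD − V_DS)/R_D. Equating: 1.98 V_DS² − 7.704 V_DS + 3.15 = 0, giving V_DS = 0.464 V (the root below V_ov).
I_D = (3.15 − 0.464) / 0.506 = 5.31 mA.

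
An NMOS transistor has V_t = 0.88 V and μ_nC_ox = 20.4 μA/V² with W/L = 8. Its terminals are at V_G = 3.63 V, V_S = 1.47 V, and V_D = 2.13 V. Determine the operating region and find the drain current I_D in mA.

V_GS = V_G − V_S = 3.63 − 1.47 = 2.16 V; V_DS = V_D − V_S = 2.13 − 1.47 = 0.66 V.
k_n = μ_nC_ox · (W/L) = 0.1632 mA/V².
V_ov = V_GS − V_t = 2.16 − 0.88 = 1.28 V.
Since V_DS = 0.66 V < V_ov = 1.28 V, the device is in the triode region.
I_D = k_n [V_ov · V_DS − ½ V_DS²] = 0.1632 × [1.28 × 0.66 − 0.5 × 0.66²] = 0.102 mA.

Triode; I_D = 0.102 mA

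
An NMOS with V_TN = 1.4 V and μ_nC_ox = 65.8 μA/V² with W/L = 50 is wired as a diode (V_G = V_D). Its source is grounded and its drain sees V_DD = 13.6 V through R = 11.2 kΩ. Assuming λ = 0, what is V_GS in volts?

With gate tied to drain, V_GS = V_DS ≥ V_GS − V_TN, so the device is in saturation.
k_n = μ_nC_ox · (W/L) = 3.29 mA/V².
KCL at the drain: ½ k_n (V_GS − V_TN)² = (V_DD − V_GS)/R.
Let x = V_GS − 1.4. Then 18.4 x² + x − 12.2 = 0, giving x = 0.787 V (positive root), so V_GS = 2.19 V.
I_D = (V_DD − V_GS)/R = (13.6 − 2.19) / 11.2 = 1.02 mA.

V_GS = 2.19 V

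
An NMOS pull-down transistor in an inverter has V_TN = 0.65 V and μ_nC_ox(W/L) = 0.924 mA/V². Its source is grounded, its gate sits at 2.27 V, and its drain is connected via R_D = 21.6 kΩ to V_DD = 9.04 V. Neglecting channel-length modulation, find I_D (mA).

V_GS = V_G = 2.27 V, so V_ov = 2.27 − 0.65 = 1.62 V.
Assume saturation: I_D = ½ k_n V_ov² = 0.5 × 0.924 × 1.62² = 1.21 mA, giving V_DS = V_DD − I_D R_D = 9.04 − 1.21 × 21.6 = -17.1 V.
But -17.1 V < V_ov = 1.62 V, so the device is actually in triode.
In triode I_D = k_n[V_ov V_DS − ½ V_DS²] and I_D = (V_DD − V_DS)/R_D. Equating: 9.98 V_DS² − 33.33 V_DS + 9.04 = 0, giving V_DS = 0.298 V (the root below V_ov).
I_D = (9.04 − 0.298) / 21.6 = 0.405 mA.

I_D = 0.405 mA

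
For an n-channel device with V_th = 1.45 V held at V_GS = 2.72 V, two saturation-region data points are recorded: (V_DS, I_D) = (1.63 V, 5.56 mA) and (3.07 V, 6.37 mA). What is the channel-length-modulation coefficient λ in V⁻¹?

λ = 0.121 V⁻¹

With V_GS fixed, I_D ∝ (1 + λ V_DS) in saturation, so I_D2/I_D1 = (1 + λ V_DS2)/(1 + λ V_DS1).
6.37/5.56 = 1.146 = (1 + 3.07 λ)/(1 + 1.63 λ).
Solving: λ (I_D1 V_DS2 − I_D2 V_DS1) = I_D2 − I_D1, so λ = (6.37 − 5.56) / (5.56 × 3.07 − 6.37 × 1.63) = 0.81 / 6.69 = 0.121 V⁻¹.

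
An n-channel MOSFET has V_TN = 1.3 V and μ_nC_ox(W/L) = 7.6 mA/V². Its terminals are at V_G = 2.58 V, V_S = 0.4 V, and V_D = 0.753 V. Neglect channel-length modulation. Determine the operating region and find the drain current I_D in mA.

Triode; I_D = 1.89 mA

V_GS = V_G − V_S = 2.58 − 0.4 = 2.18 V; V_DS = V_D − V_S = 0.753 − 0.4 = 0.353 V.
V_ov = V_GS − V_TN = 2.18 − 1.3 = 0.88 V.
Since V_DS = 0.353 V < V_ov = 0.88 V, the device is in the triode region.
I_D = k_n [V_ov · V_DS − ½ V_DS²] = 7.6 × [0.88 × 0.353 − 0.5 × 0.353²] = 1.89 mA.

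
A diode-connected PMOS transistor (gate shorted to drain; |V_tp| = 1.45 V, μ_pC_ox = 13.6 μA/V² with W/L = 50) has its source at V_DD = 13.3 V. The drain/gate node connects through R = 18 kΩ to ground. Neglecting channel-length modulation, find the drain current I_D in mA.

With gate tied to drain, V_SG = V_SD ≥ V_SG − |V_tp|, so the device is in saturation.
k_p = μ_pC_ox · (W/L) = 0.68 mA/V².
KCL at the drain: ½ k_p (V_SG − |V_tp|)² = (V_DD − V_SG)/R.
Let x = V_SG − 1.45. Then 6.12 x² + x − 11.85 = 0, giving x = 1.31 V (positive root), so V_SG = 2.76 V.
I_D = (V_DD − V_SG)/R = (13.3 − 2.76) / 18 = 0.585 mA.

I_D = 0.585 mA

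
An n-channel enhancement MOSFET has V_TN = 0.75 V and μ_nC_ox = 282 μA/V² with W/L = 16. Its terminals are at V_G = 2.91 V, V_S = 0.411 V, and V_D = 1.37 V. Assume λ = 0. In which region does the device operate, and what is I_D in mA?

V_GS = V_G − V_S = 2.91 − 0.411 = 2.5 V; V_DS = V_D − V_S = 1.37 − 0.411 = 0.959 V.
k_n = μ_nC_ox · (W/L) = 4.512 mA/V².
V_ov = V_GS − V_TN = 2.5 − 0.75 = 1.75 V.
Since V_DS = 0.959 V < V_ov = 1.75 V, the device is in the triode region.
I_D = k_n [V_ov · V_DS − ½ V_DS²] = 4.512 × [1.75 × 0.959 − 0.5 × 0.959²] = 5.49 mA.

Triode; I_D = 5.49 mA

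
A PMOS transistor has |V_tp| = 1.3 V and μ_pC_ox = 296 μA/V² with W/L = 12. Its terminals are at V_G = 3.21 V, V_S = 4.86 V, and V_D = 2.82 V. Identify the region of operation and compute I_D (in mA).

Saturation; I_D = 0.218 mA

V_SG = V_S − V_G = 4.86 − 3.21 = 1.65 V; V_SD = V_S − V_D = 4.86 − 2.82 = 2.04 V.
k_p = μ_pC_ox · (W/L) = 3.552 mA/V².
V_ov = V_SG − |V_tp| = 1.65 − 1.3 = 0.35 V.
Since V_SD = 2.04 V ≥ V_ov = 0.35 V, the device is in saturation.
I_D = ½ k_p V_ov² = 0.5 × 3.552 × 0.35² = 0.218 mA.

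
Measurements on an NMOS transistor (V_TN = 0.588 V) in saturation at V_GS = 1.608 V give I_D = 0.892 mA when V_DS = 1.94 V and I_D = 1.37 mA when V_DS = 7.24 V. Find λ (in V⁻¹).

λ = 0.126 V⁻¹

With V_GS fixed, I_D ∝ (1 + λ V_DS) in saturation, so I_D2/I_D1 = (1 + λ V_DS2)/(1 + λ V_DS1).
1.37/0.892 = 1.536 = (1 + 7.24 λ)/(1 + 1.94 λ).
Solving: λ (I_D1 V_DS2 − I_D2 V_DS1) = I_D2 − I_D1, so λ = (1.37 − 0.892) / (0.892 × 7.24 − 1.37 × 1.94) = 0.478 / 3.8 = 0.126 V⁻¹.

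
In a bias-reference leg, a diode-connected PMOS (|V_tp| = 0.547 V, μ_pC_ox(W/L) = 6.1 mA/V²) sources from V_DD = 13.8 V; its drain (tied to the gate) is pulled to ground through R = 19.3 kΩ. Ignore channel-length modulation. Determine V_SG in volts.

V_SG = 1.01 V

With gate tied to drain, V_SG = V_SD ≥ V_SG − |V_tp|, so the device is in saturation.
KCL at the drain: ½ k_p (V_SG − |V_tp|)² = (V_DD − V_SG)/R.
Let x = V_SG − 0.547. Then 58.9 x² + x − 13.25 = 0, giving x = 0.466 V (positive root), so V_SG = 1.01 V.
I_D = (V_DD − V_SG)/R = (13.8 − 1.01) / 19.3 = 0.663 mA.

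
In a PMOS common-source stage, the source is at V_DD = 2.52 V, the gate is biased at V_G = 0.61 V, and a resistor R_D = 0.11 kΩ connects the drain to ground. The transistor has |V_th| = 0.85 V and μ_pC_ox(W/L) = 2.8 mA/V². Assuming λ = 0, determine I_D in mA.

V_SG = V_DD − V_G = 2.52 − 0.61 = 1.91 V, so V_ov = 1.91 − 0.85 = 1.06 V.
Assume saturation: I_D = ½ k_p V_ov² = 0.5 × 2.8 × 1.06² = 1.57 mA, giving V_SD = V_DD − I_D R_D = 2.52 − 1.57 × 0.11 = 2.35 V.
V_SD = 2.35 V ≥ V_ov = 1.06 V, confirming saturation.

I_D = 1.57 mA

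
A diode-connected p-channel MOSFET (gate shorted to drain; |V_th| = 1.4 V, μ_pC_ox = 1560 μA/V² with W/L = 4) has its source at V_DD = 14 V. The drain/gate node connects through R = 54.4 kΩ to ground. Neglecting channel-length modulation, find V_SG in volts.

V_SG = 1.67 V

With gate tied to drain, V_SG = V_SD ≥ V_SG − |V_th|, so the device is in saturation.
k_p = μ_pC_ox · (W/L) = 6.24 mA/V².
KCL at the drain: ½ k_p (V_SG − |V_th|)² = (V_DD − V_SG)/R.
Let x = V_SG − 1.4. Then 170 x² + x − 12.6 = 0, giving x = 0.27 V (positive root), so V_SG = 1.67 V.
I_D = (V_DD − V_SG)/R = (14 − 1.67) / 54.4 = 0.227 mA.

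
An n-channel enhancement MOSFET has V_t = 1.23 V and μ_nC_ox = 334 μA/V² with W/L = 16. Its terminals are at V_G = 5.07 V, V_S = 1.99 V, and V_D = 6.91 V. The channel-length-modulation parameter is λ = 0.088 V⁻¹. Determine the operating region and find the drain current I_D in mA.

V_GS = V_G − V_S = 5.07 − 1.99 = 3.08 V; V_DS = V_D − V_S = 6.91 − 1.99 = 4.92 V.
k_n = μ_nC_ox · (W/L) = 5.344 mA/V².
V_ov = V_GS − V_t = 3.08 − 1.23 = 1.85 V.
Since V_DS = 4.92 V ≥ V_ov = 1.85 V, the device is in saturation.
I_D = ½ k_n V_ov² (1 + λ V_DS) = 0.5 × 5.344 × 1.85² × (1 + 0.088 × 4.92) = 13.1 mA.

Saturation; I_D = 13.1 mA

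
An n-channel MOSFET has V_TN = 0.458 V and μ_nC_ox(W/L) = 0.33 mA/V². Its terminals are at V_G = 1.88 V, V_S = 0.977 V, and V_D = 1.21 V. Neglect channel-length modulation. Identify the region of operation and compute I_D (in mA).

V_GS = V_G − V_S = 1.88 − 0.977 = 0.903 V; V_DS = V_D − V_S = 1.21 − 0.977 = 0.233 V.
V_ov = V_GS − V_TN = 0.903 − 0.458 = 0.445 V.
Since V_DS = 0.233 V < V_ov = 0.445 V, the device is in the triode region.
I_D = k_n [V_ov · V_DS − ½ V_DS²] = 0.33 × [0.445 × 0.233 − 0.5 × 0.233²] = 0.0253 mA.

Triode; I_D = 0.0253 mA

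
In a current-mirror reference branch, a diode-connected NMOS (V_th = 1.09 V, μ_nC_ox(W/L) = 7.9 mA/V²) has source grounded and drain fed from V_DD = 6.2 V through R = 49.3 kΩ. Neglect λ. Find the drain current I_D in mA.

I_D = 0.100 mA

With gate tied to drain, V_GS = V_DS ≥ V_GS − V_th, so the device is in saturation.
KCL at the drain: ½ k_n (V_GS − V_th)² = (V_DD − V_GS)/R.
Let x = V_GS − 1.09. Then 195 x² + x − 5.11 = 0, giving x = 0.159 V (positive root), so V_GS = 1.25 V.
I_D = (V_DD − V_GS)/R = (6.2 − 1.25) / 49.3 = 0.1 mA.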